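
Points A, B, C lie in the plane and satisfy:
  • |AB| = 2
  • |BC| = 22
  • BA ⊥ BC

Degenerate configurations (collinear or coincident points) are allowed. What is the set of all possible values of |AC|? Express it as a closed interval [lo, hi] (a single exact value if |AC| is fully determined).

|AB| ∈ {2}
|BC| ∈ {22}
|AC| ∈ {2·√(122)}

|AC| = 2·√(122)  (≈ 22.0907)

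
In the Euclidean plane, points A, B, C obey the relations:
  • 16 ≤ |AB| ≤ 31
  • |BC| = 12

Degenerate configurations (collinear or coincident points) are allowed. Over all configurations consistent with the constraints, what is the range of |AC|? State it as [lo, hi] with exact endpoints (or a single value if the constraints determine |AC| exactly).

|AB| ∈ [16, 31]
|BC| ∈ {12}
|AC| ∈ [4, 43]

|AC| ∈ [4, 43]  (≈ [4.0000, 43.0000])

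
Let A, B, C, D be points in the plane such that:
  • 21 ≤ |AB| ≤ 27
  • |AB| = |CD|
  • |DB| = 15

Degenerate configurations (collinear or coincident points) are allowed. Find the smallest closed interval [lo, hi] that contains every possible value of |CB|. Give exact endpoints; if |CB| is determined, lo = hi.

|AB| ∈ [21, 27]
|BD| ∈ {15}
|CD| ∈ [21, 27]
|AD| ∈ [6, 42]
|BC| ∈ [6, 42]
|AC| ∈ [0, 69]

|CB| ∈ [6, 42]  (≈ [6.0000, 42.0000])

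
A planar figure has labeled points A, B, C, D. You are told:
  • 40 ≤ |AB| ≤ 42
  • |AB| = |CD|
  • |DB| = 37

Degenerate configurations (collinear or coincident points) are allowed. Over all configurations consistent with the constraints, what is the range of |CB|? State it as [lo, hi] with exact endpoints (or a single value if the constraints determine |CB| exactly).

|AB| ∈ [40, 42]
|BD| ∈ {37}
|CD| ∈ [40, 42]
|AD| ∈ [3, 79]
|BC| ∈ [3, 79]
|AC| ∈ [0, 121]

|CB| ∈ [3, 79]  (≈ [3.0000, 79.0000])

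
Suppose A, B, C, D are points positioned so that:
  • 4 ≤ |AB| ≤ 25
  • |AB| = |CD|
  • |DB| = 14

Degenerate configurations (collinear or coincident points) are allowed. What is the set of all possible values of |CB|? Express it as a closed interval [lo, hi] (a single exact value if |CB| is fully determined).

|AB| ∈ [4, 25]
|BD| ∈ {14}
|CD| ∈ [4, 25]
|AD| ∈ [0, 39]
|BC| ∈ [0, 39]
|AC| ∈ [0, 64]

|CB| ∈ [0, 39]  (≈ [0.0000, 39.0000])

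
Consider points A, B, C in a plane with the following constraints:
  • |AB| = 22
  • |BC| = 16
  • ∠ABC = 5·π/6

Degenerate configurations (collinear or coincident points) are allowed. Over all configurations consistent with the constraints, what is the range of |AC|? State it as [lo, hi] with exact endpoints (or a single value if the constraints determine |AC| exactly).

|AB| ∈ {22}
|BC| ∈ {16}
|AC| ∈ {2·√(88·√(3) + 185)}

|AC| = 2·√(88·√(3) + 185)  (≈ 36.7380)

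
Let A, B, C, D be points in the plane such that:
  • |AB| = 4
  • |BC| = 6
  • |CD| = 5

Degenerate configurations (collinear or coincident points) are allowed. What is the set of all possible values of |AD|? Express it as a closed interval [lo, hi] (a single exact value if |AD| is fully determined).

|AD| ∈ [0, 15]  (≈ [0.0000, 15.0000])

|AB| ∈ {4}
|BC| ∈ {6}
|CD| ∈ {5}
|AC| ∈ [2, 10]
|BD| ∈ [1, 11]
|AD| ∈ [0, 15]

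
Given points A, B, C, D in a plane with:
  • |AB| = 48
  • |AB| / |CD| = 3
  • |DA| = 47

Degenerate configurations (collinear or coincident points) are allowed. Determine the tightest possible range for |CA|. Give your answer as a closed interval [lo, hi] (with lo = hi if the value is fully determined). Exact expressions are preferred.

|AB| ∈ {48}
|AD| ∈ {47}
|CD| ∈ {16}
|BD| ∈ [1, 95]
|AC| ∈ [31, 63]
|BC| ∈ [0, 111]

|CA| ∈ [31, 63]  (≈ [31.0000, 63.0000])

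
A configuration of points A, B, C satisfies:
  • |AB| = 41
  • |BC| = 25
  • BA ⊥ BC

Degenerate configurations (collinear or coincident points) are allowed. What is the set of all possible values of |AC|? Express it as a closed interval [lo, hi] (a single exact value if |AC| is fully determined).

|AB| ∈ {41}
|BC| ∈ {25}
|AC| ∈ {√(2306)}

|AC| = √(2306)  (≈ 48.0208)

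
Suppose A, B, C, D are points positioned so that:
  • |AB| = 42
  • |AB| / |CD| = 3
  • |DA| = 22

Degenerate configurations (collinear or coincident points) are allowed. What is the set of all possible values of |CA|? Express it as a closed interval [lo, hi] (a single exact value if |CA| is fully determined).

|AB| ∈ {42}
|AD| ∈ {22}
|CD| ∈ {14}
|BD| ∈ [20, 64]
|AC| ∈ [8, 36]
|BC| ∈ [6, 78]

|CA| ∈ [8, 36]  (≈ [8.0000, 36.0000])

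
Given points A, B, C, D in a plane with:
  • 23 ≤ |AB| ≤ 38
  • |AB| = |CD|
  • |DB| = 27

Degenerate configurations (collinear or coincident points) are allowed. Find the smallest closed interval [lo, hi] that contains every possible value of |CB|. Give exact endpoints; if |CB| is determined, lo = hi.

|CB| ∈ [0, 65]  (≈ [0.0000, 65.0000])

|AB| ∈ [23, 38]
|BD| ∈ {27}
|CD| ∈ [23, 38]
|AD| ∈ [0, 65]
|BC| ∈ [0, 65]
|AC| ∈ [0, 103]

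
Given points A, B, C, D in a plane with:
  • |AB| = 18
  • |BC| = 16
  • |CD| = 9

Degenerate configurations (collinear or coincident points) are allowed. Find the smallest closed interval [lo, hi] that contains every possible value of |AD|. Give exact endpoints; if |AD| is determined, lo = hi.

|AB| ∈ {18}
|BC| ∈ {16}
|CD| ∈ {9}
|AC| ∈ [2, 34]
|BD| ∈ [7, 25]
|AD| ∈ [0, 43]

|AD| ∈ [0, 43]  (≈ [0.0000, 43.0000])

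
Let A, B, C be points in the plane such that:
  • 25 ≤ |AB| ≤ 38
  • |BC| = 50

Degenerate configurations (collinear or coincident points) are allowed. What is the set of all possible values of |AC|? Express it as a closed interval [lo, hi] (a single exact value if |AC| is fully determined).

|AC| ∈ [12, 88]  (≈ [12.0000, 88.0000])

|AB| ∈ [25, 38]
|BC| ∈ {50}
|AC| ∈ [12, 88]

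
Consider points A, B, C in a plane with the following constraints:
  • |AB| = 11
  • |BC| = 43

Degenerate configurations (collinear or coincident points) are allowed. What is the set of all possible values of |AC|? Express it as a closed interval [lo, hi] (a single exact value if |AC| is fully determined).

|AB| ∈ {11}
|BC| ∈ {43}
|AC| ∈ [32, 54]

|AC| ∈ [32, 54]  (≈ [32.0000, 54.0000])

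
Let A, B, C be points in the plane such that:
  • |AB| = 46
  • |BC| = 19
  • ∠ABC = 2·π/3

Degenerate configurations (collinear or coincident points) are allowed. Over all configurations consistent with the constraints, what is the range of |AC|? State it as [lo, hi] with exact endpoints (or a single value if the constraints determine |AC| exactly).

|AB| ∈ {46}
|BC| ∈ {19}
|AC| ∈ {√(3351)}

|AC| = √(3351)  (≈ 57.8878)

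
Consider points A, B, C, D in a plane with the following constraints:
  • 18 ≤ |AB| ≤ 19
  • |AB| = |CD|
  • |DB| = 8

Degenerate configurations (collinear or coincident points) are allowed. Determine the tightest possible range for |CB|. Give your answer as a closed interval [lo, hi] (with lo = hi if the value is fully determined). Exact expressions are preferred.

|CB| ∈ [10, 27]  (≈ [10.0000, 27.0000])

|AB| ∈ [18, 19]
|BD| ∈ {8}
|CD| ∈ [18, 19]
|AD| ∈ [10, 27]
|BC| ∈ [10, 27]
|AC| ∈ [0, 46]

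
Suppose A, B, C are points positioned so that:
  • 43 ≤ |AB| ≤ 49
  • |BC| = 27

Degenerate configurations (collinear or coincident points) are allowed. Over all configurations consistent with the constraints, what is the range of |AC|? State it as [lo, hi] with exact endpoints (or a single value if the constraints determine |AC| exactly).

|AB| ∈ [43, 49]
|BC| ∈ {27}
|AC| ∈ [16, 76]

|AC| ∈ [16, 76]  (≈ [16.0000, 76.0000])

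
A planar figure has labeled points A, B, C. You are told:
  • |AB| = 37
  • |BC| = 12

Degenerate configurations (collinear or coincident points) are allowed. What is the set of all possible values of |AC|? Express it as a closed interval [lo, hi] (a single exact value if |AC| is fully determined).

|AC| ∈ [25, 49]  (≈ [25.0000, 49.0000])

|AB| ∈ {37}
|BC| ∈ {12}
|AC| ∈ [25, 49]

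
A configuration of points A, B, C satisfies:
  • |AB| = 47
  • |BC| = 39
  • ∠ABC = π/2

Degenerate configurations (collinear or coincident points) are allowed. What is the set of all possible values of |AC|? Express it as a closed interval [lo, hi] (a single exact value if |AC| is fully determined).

|AC| = √(3730)  (≈ 61.0737)

|AB| ∈ {47}
|BC| ∈ {39}
|AC| ∈ {√(3730)}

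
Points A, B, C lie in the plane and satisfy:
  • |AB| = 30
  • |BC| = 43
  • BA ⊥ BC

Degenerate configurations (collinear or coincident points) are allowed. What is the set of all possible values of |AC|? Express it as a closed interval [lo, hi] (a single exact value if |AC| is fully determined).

|AC| = √(2749)  (≈ 52.4309)

|AB| ∈ {30}
|BC| ∈ {43}
|AC| ∈ {√(2749)}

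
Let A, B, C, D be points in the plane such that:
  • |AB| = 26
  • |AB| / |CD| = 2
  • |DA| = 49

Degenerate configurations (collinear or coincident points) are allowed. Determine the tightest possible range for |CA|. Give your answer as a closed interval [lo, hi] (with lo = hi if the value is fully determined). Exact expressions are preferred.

|AB| ∈ {26}
|AD| ∈ {49}
|CD| ∈ {13}
|BD| ∈ [23, 75]
|AC| ∈ [36, 62]
|BC| ∈ [10, 88]

|CA| ∈ [36, 62]  (≈ [36.0000, 62.0000])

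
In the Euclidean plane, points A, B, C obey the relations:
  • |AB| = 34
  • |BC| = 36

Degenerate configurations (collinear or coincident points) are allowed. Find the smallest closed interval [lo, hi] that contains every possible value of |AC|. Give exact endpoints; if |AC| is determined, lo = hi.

|AC| ∈ [2, 70]  (≈ [2.0000, 70.0000])

|AB| ∈ {34}
|BC| ∈ {36}
|AC| ∈ [2, 70]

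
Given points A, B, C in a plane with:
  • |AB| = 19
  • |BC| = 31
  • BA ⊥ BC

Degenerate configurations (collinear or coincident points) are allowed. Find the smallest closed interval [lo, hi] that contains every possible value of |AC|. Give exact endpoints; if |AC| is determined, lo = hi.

|AB| ∈ {19}
|BC| ∈ {31}
|AC| ∈ {√(1322)}

|AC| = √(1322)  (≈ 36.3593)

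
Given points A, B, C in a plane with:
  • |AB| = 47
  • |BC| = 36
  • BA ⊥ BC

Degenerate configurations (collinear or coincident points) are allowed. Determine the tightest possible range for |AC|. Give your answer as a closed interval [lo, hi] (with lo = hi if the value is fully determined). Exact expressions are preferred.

|AC| = √(3505)  (≈ 59.2030)

|AB| ∈ {47}
|BC| ∈ {36}
|AC| ∈ {√(3505)}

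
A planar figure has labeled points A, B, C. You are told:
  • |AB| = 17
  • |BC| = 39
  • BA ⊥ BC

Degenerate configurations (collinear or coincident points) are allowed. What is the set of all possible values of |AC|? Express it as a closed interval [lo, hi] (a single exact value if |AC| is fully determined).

|AB| ∈ {17}
|BC| ∈ {39}
|AC| ∈ {√(1810)}

|AC| = √(1810)  (≈ 42.5441)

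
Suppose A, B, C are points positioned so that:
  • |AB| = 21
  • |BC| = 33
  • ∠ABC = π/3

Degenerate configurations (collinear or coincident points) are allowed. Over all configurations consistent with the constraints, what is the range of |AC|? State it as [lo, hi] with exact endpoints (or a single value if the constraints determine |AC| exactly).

|AB| ∈ {21}
|BC| ∈ {33}
|AC| ∈ {3·√(93)}

|AC| = 3·√(93)  (≈ 28.9310)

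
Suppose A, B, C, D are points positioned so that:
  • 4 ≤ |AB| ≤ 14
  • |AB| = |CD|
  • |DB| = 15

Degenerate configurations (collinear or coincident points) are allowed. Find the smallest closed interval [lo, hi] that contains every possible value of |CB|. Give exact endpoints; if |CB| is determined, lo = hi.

|AB| ∈ [4, 14]
|BD| ∈ {15}
|CD| ∈ [4, 14]
|AD| ∈ [1, 29]
|BC| ∈ [1, 29]
|AC| ∈ [0, 43]

|CB| ∈ [1, 29]  (≈ [1.0000, 29.0000])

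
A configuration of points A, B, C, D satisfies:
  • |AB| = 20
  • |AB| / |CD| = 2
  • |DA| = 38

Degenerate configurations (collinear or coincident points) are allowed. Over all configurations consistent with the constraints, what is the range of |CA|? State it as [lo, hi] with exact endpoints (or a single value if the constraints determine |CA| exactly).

|AB| ∈ {20}
|AD| ∈ {38}
|CD| ∈ {10}
|BD| ∈ [18, 58]
|AC| ∈ [28, 48]
|BC| ∈ [8, 68]

|CA| ∈ [28, 48]  (≈ [28.0000, 48.0000])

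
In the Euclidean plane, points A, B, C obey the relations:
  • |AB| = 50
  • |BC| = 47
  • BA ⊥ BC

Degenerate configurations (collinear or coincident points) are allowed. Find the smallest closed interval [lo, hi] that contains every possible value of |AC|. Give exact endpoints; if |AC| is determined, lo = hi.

|AB| ∈ {50}
|BC| ∈ {47}
|AC| ∈ {√(4709)}

|AC| = √(4709)  (≈ 68.6222)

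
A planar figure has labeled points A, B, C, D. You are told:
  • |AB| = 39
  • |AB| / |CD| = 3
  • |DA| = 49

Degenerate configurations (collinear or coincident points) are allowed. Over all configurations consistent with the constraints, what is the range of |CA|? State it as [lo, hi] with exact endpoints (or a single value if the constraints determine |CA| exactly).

|AB| ∈ {39}
|AD| ∈ {49}
|CD| ∈ {13}
|BD| ∈ [10, 88]
|AC| ∈ [36, 62]
|BC| ∈ [0, 101]

|CA| ∈ [36, 62]  (≈ [36.0000, 62.0000])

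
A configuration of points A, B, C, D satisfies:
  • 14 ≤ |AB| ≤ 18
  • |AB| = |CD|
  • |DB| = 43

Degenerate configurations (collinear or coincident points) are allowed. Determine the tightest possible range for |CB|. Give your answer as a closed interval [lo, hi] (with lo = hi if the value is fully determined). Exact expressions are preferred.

|CB| ∈ [25, 61]  (≈ [25.0000, 61.0000])

|AB| ∈ [14, 18]
|BD| ∈ {43}
|CD| ∈ [14, 18]
|AD| ∈ [25, 61]
|BC| ∈ [25, 61]
|AC| ∈ [7, 79]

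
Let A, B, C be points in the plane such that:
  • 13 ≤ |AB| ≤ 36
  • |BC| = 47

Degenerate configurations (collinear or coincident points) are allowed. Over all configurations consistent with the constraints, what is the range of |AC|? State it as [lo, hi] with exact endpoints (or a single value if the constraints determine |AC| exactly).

|AC| ∈ [11, 83]  (≈ [11.0000, 83.0000])

|AB| ∈ [13, 36]
|BC| ∈ {47}
|AC| ∈ [11, 83]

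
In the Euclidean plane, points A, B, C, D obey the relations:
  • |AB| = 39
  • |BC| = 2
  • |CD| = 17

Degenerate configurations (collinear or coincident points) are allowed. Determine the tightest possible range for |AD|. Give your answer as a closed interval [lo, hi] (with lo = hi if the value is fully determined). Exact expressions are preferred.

|AD| ∈ [20, 58]  (≈ [20.0000, 58.0000])

|AB| ∈ {39}
|BC| ∈ {2}
|CD| ∈ {17}
|AC| ∈ [37, 41]
|BD| ∈ [15, 19]
|AD| ∈ [20, 58]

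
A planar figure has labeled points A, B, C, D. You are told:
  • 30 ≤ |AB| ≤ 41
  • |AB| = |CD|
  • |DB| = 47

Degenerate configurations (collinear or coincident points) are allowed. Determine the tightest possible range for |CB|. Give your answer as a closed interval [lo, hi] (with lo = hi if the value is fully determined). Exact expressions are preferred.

|AB| ∈ [30, 41]
|BD| ∈ {47}
|CD| ∈ [30, 41]
|AD| ∈ [6, 88]
|BC| ∈ [6, 88]
|AC| ∈ [0, 129]

|CB| ∈ [6, 88]  (≈ [6.0000, 88.0000])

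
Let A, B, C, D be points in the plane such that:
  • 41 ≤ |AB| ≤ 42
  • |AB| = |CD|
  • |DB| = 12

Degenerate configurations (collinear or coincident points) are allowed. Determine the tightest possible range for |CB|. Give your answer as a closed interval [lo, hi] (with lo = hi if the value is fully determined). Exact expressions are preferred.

|AB| ∈ [41, 42]
|BD| ∈ {12}
|CD| ∈ [41, 42]
|AD| ∈ [29, 54]
|BC| ∈ [29, 54]
|AC| ∈ [0, 96]

|CB| ∈ [29, 54]  (≈ [29.0000, 54.0000])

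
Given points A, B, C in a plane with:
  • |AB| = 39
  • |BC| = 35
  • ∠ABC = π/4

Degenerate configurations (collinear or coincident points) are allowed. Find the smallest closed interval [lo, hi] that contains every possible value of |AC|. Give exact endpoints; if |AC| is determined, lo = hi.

|AB| ∈ {39}
|BC| ∈ {35}
|AC| ∈ {√(2746 - 1365·√(2))}

|AC| = √(2746 - 1365·√(2))  (≈ 28.5587)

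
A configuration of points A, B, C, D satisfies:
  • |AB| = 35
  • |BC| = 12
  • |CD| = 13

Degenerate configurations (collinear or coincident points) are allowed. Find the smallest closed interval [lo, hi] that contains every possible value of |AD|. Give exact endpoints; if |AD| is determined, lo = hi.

|AB| ∈ {35}
|BC| ∈ {12}
|CD| ∈ {13}
|AC| ∈ [23, 47]
|BD| ∈ [1, 25]
|AD| ∈ [10, 60]

|AD| ∈ [10, 60]  (≈ [10.0000, 60.0000])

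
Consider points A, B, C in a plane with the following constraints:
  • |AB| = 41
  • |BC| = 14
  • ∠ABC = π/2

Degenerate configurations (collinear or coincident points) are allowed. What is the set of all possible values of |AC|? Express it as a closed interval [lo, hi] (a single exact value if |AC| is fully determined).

|AB| ∈ {41}
|BC| ∈ {14}
|AC| ∈ {√(1877)}

|AC| = √(1877)  (≈ 43.3244)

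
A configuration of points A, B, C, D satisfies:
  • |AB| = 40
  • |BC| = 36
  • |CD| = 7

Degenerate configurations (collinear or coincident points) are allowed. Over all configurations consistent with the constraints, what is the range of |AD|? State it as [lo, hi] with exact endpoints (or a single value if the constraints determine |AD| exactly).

|AD| ∈ [0, 83]  (≈ [0.0000, 83.0000])

|AB| ∈ {40}
|BC| ∈ {36}
|CD| ∈ {7}
|AC| ∈ [4, 76]
|BD| ∈ [29, 43]
|AD| ∈ [0, 83]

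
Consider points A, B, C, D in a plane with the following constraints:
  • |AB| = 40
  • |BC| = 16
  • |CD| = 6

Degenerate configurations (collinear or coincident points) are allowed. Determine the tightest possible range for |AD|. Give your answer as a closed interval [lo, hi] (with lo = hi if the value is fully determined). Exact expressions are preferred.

|AB| ∈ {40}
|BC| ∈ {16}
|CD| ∈ {6}
|AC| ∈ [24, 56]
|BD| ∈ [10, 22]
|AD| ∈ [18, 62]

|AD| ∈ [18, 62]  (≈ [18.0000, 62.0000])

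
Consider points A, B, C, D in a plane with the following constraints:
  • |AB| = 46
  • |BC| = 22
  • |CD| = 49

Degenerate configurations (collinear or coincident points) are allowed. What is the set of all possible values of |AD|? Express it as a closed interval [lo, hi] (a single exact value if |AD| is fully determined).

|AD| ∈ [0, 117]  (≈ [0.0000, 117.0000])

|AB| ∈ {46}
|BC| ∈ {22}
|CD| ∈ {49}
|AC| ∈ [24, 68]
|BD| ∈ [27, 71]
|AD| ∈ [0, 117]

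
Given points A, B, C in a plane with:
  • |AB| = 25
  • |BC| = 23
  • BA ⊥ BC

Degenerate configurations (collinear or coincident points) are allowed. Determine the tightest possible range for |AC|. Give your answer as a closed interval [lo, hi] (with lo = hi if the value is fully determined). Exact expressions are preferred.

|AB| ∈ {25}
|BC| ∈ {23}
|AC| ∈ {√(1154)}

|AC| = √(1154)  (≈ 33.9706)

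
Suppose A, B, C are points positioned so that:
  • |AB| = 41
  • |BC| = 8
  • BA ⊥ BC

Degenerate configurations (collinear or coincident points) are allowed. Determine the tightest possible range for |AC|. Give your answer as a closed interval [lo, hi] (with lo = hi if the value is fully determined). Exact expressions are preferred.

|AB| ∈ {41}
|BC| ∈ {8}
|AC| ∈ {√(1745)}

|AC| = √(1745)  (≈ 41.7732)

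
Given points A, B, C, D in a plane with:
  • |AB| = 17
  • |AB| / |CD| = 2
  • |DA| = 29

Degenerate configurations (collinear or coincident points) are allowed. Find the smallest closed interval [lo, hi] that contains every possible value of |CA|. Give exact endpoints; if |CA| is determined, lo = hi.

|AB| ∈ {17}
|AD| ∈ {29}
|CD| ∈ {17/2}
|BD| ∈ [12, 46]
|AC| ∈ [41/2, 75/2]
|BC| ∈ [7/2, 109/2]

|CA| ∈ [41/2, 75/2]  (≈ [20.5000, 37.5000])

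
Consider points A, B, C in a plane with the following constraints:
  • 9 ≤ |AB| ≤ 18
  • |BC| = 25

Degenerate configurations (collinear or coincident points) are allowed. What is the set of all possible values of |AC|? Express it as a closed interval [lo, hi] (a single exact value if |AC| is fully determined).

|AC| ∈ [7, 43]  (≈ [7.0000, 43.0000])

|AB| ∈ [9, 18]
|BC| ∈ {25}
|AC| ∈ [7, 43]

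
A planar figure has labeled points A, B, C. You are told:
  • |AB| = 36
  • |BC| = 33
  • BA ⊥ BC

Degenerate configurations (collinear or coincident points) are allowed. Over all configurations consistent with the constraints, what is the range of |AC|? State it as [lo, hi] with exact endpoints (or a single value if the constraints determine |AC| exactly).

|AB| ∈ {36}
|BC| ∈ {33}
|AC| ∈ {3·√(265)}

|AC| = 3·√(265)  (≈ 48.8365)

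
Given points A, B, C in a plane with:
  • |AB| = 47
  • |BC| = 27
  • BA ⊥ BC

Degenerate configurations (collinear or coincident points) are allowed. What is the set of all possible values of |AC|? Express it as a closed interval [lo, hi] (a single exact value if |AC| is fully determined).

|AC| = √(2938)  (≈ 54.2033)

|AB| ∈ {47}
|BC| ∈ {27}
|AC| ∈ {√(2938)}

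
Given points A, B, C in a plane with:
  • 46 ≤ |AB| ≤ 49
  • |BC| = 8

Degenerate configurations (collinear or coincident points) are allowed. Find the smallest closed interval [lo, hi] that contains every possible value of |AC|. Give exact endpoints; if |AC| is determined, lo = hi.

|AB| ∈ [46, 49]
|BC| ∈ {8}
|AC| ∈ [38, 57]

|AC| ∈ [38, 57]  (≈ [38.0000, 57.0000])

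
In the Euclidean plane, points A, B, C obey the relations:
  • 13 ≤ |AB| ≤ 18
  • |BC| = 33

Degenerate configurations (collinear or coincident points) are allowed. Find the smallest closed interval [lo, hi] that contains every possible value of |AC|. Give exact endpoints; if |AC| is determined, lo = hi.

|AB| ∈ [13, 18]
|BC| ∈ {33}
|AC| ∈ [15, 51]

|AC| ∈ [15, 51]  (≈ [15.0000, 51.0000])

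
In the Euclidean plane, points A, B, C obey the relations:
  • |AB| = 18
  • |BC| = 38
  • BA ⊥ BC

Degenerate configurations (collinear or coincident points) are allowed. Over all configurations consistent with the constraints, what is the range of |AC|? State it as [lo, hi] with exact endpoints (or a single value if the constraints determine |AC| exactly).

|AB| ∈ {18}
|BC| ∈ {38}
|AC| ∈ {2·√(442)}

|AC| = 2·√(442)  (≈ 42.0476)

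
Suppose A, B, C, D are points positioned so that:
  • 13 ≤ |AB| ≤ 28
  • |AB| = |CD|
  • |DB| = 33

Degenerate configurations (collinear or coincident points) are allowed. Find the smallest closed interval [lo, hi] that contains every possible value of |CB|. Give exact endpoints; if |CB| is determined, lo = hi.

|CB| ∈ [5, 61]  (≈ [5.0000, 61.0000])

|AB| ∈ [13, 28]
|BD| ∈ {33}
|CD| ∈ [13, 28]
|AD| ∈ [5, 61]
|BC| ∈ [5, 61]
|AC| ∈ [0, 89]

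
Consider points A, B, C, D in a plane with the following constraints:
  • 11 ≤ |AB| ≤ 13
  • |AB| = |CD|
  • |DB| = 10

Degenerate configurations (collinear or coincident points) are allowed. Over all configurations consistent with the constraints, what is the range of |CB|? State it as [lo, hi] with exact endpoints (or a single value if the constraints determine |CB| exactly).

|CB| ∈ [1, 23]  (≈ [1.0000, 23.0000])

|AB| ∈ [11, 13]
|BD| ∈ {10}
|CD| ∈ [11, 13]
|AD| ∈ [1, 23]
|BC| ∈ [1, 23]
|AC| ∈ [0, 36]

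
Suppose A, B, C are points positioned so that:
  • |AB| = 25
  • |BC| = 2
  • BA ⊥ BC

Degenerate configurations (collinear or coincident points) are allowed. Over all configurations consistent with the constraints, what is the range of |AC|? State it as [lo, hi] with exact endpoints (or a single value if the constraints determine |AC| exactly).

|AB| ∈ {25}
|BC| ∈ {2}
|AC| ∈ {√(629)}

|AC| = √(629)  (≈ 25.0799)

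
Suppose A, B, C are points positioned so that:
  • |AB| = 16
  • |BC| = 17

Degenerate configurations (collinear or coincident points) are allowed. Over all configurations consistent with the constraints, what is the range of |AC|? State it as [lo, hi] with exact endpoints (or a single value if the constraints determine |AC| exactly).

|AC| ∈ [1, 33]  (≈ [1.0000, 33.0000])

|AB| ∈ {16}
|BC| ∈ {17}
|AC| ∈ [1, 33]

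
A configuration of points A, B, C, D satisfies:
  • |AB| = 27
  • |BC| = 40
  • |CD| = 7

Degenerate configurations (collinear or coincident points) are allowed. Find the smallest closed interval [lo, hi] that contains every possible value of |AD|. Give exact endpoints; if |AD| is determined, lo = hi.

|AB| ∈ {27}
|BC| ∈ {40}
|CD| ∈ {7}
|AC| ∈ [13, 67]
|BD| ∈ [33, 47]
|AD| ∈ [6, 74]

|AD| ∈ [6, 74]  (≈ [6.0000, 74.0000])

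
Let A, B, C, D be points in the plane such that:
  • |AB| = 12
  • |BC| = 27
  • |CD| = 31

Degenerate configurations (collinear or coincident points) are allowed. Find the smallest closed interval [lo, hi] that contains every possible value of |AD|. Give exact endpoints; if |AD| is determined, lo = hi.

|AD| ∈ [0, 70]  (≈ [0.0000, 70.0000])

|AB| ∈ {12}
|BC| ∈ {27}
|CD| ∈ {31}
|AC| ∈ [15, 39]
|BD| ∈ [4, 58]
|AD| ∈ [0, 70]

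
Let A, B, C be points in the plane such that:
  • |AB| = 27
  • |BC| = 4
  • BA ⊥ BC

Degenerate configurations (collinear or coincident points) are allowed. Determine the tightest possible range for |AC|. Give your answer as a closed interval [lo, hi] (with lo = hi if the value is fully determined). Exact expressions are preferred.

|AB| ∈ {27}
|BC| ∈ {4}
|AC| ∈ {√(745)}

|AC| = √(745)  (≈ 27.2947)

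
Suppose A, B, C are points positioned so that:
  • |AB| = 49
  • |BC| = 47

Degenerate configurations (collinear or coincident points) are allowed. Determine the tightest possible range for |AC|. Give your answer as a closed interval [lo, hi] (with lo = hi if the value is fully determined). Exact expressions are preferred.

|AC| ∈ [2, 96]  (≈ [2.0000, 96.0000])

|AB| ∈ {49}
|BC| ∈ {47}
|AC| ∈ [2, 96]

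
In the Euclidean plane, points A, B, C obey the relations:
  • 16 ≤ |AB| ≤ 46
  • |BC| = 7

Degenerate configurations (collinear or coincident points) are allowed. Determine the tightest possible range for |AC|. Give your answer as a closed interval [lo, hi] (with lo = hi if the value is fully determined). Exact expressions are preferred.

|AC| ∈ [9, 53]  (≈ [9.0000, 53.0000])

|AB| ∈ [16, 46]
|BC| ∈ {7}
|AC| ∈ [9, 53]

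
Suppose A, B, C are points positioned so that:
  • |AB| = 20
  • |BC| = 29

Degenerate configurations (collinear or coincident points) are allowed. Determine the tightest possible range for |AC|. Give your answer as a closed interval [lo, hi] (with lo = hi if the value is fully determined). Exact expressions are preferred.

|AB| ∈ {20}
|BC| ∈ {29}
|AC| ∈ [9, 49]

|AC| ∈ [9, 49]  (≈ [9.0000, 49.0000])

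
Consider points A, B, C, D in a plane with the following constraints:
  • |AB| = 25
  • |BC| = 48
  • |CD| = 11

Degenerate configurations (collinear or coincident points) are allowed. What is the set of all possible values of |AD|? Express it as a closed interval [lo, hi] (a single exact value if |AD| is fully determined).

|AD| ∈ [12, 84]  (≈ [12.0000, 84.0000])

|AB| ∈ {25}
|BC| ∈ {48}
|CD| ∈ {11}
|AC| ∈ [23, 73]
|BD| ∈ [37, 59]
|AD| ∈ [12, 84]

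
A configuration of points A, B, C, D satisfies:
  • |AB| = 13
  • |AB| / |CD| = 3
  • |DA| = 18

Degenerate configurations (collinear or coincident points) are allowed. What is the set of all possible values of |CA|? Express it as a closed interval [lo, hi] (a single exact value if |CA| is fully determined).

|AB| ∈ {13}
|AD| ∈ {18}
|CD| ∈ {13/3}
|BD| ∈ [5, 31]
|AC| ∈ [41/3, 67/3]
|BC| ∈ [2/3, 106/3]

|CA| ∈ [41/3, 67/3]  (≈ [13.6667, 22.3333])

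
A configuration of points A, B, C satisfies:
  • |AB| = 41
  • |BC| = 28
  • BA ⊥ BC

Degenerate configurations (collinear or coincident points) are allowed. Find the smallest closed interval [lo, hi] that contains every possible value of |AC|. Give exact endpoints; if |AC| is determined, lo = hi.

|AC| = √(2465)  (≈ 49.6488)

|AB| ∈ {41}
|BC| ∈ {28}
|AC| ∈ {√(2465)}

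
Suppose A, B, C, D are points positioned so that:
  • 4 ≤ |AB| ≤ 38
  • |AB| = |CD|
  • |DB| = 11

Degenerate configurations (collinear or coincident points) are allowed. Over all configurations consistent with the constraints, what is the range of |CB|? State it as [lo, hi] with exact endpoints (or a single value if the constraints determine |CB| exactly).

|AB| ∈ [4, 38]
|BD| ∈ {11}
|CD| ∈ [4, 38]
|AD| ∈ [0, 49]
|BC| ∈ [0, 49]
|AC| ∈ [0, 87]

|CB| ∈ [0, 49]  (≈ [0.0000, 49.0000])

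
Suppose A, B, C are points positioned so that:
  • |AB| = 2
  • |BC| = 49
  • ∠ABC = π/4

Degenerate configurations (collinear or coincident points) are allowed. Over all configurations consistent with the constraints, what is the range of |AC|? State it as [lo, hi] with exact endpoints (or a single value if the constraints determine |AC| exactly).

|AC| = √(2405 - 98·√(2))  (≈ 47.6068)

|AB| ∈ {2}
|BC| ∈ {49}
|AC| ∈ {√(2405 - 98·√(2))}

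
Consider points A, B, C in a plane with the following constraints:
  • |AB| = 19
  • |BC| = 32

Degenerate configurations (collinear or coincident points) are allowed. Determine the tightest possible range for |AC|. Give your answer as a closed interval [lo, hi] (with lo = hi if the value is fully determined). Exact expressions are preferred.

|AC| ∈ [13, 51]  (≈ [13.0000, 51.0000])

|AB| ∈ {19}
|BC| ∈ {32}
|AC| ∈ [13, 51]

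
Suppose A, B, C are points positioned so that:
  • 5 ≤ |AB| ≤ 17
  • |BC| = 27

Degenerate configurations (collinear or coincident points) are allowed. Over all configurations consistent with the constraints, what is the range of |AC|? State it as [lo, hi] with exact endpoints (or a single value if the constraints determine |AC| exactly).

|AB| ∈ [5, 17]
|BC| ∈ {27}
|AC| ∈ [10, 44]

|AC| ∈ [10, 44]  (≈ [10.0000, 44.0000])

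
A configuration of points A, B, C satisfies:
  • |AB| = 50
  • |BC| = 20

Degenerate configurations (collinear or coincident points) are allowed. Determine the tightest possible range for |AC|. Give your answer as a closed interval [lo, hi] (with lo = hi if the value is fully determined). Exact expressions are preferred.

|AB| ∈ {50}
|BC| ∈ {20}
|AC| ∈ [30, 70]

|AC| ∈ [30, 70]  (≈ [30.0000, 70.0000])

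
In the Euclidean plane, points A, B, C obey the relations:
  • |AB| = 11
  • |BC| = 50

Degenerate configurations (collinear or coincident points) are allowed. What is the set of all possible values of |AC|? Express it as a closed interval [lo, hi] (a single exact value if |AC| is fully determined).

|AC| ∈ [39, 61]  (≈ [39.0000, 61.0000])

|AB| ∈ {11}
|BC| ∈ {50}
|AC| ∈ [39, 61]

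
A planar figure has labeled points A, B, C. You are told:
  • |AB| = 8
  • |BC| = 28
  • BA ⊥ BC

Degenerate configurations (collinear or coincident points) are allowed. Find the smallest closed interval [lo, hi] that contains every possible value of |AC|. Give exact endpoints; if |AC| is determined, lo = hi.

|AB| ∈ {8}
|BC| ∈ {28}
|AC| ∈ {4·√(53)}

|AC| = 4·√(53)  (≈ 29.1204)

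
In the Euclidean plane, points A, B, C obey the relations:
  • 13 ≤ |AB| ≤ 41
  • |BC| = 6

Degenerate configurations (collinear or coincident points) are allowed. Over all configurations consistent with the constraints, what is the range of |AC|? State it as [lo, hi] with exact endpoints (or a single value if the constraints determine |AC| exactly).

|AC| ∈ [7, 47]  (≈ [7.0000, 47.0000])

|AB| ∈ [13, 41]
|BC| ∈ {6}
|AC| ∈ [7, 47]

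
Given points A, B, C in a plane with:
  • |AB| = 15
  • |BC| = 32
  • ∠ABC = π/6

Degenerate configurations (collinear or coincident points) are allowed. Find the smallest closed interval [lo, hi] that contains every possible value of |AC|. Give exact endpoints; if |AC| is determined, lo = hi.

|AC| = √(1249 - 480·√(3))  (≈ 20.4356)

|AB| ∈ {15}
|BC| ∈ {32}
|AC| ∈ {√(1249 - 480·√(3))}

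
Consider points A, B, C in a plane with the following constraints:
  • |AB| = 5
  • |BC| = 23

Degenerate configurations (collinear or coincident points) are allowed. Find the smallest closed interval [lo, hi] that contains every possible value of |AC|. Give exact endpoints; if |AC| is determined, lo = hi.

|AC| ∈ [18, 28]  (≈ [18.0000, 28.0000])

|AB| ∈ {5}
|BC| ∈ {23}
|AC| ∈ [18, 28]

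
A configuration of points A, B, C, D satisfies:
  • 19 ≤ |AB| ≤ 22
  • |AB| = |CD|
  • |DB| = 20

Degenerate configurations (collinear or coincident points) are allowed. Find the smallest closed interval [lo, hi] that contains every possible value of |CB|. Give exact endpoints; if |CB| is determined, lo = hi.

|AB| ∈ [19, 22]
|BD| ∈ {20}
|CD| ∈ [19, 22]
|AD| ∈ [0, 42]
|BC| ∈ [0, 42]
|AC| ∈ [0, 64]

|CB| ∈ [0, 42]  (≈ [0.0000, 42.0000])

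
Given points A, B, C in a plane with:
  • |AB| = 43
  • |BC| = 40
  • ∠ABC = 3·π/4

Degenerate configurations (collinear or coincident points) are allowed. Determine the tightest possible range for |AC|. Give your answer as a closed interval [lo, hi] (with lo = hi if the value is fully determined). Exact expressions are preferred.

|AB| ∈ {43}
|BC| ∈ {40}
|AC| ∈ {√(1720·√(2) + 3449)}

|AC| = √(1720·√(2) + 3449)  (≈ 76.6906)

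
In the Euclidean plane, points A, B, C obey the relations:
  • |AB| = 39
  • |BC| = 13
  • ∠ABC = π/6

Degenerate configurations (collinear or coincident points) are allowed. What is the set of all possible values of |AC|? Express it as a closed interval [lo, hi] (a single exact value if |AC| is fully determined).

|AB| ∈ {39}
|BC| ∈ {13}
|AC| ∈ {13·√(10 - 3·√(3))}

|AC| = 13·√(10 - 3·√(3))  (≈ 28.4930)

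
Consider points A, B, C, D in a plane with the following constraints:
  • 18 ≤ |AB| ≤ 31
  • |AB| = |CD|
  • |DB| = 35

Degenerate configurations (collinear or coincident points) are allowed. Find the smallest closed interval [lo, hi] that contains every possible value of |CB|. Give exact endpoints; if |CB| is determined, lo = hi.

|CB| ∈ [4, 66]  (≈ [4.0000, 66.0000])

|AB| ∈ [18, 31]
|BD| ∈ {35}
|CD| ∈ [18, 31]
|AD| ∈ [4, 66]
|BC| ∈ [4, 66]
|AC| ∈ [0, 97]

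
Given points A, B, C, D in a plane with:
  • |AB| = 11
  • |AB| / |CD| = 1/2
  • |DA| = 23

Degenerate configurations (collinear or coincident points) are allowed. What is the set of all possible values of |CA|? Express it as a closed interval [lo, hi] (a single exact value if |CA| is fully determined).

|AB| ∈ {11}
|AD| ∈ {23}
|CD| ∈ {22}
|BD| ∈ [12, 34]
|AC| ∈ [1, 45]
|BC| ∈ [0, 56]

|CA| ∈ [1, 45]  (≈ [1.0000, 45.0000])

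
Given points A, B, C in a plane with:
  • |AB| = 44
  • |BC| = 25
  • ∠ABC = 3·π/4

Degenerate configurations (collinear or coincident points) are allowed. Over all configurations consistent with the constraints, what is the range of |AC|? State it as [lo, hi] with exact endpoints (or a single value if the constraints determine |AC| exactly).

|AB| ∈ {44}
|BC| ∈ {25}
|AC| ∈ {√(1100·√(2) + 2561)}

|AC| = √(1100·√(2) + 2561)  (≈ 64.1610)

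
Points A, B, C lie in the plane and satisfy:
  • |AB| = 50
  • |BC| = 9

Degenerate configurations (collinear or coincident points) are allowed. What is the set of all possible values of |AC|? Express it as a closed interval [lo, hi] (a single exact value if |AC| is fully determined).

|AB| ∈ {50}
|BC| ∈ {9}
|AC| ∈ [41, 59]

|AC| ∈ [41, 59]  (≈ [41.0000, 59.0000])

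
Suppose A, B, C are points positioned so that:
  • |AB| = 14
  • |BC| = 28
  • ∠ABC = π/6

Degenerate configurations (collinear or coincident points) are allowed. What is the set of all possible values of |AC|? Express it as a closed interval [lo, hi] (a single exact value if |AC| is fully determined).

|AB| ∈ {14}
|BC| ∈ {28}
|AC| ∈ {14·√(5 - 2·√(3))}

|AC| = 14·√(5 - 2·√(3))  (≈ 17.3504)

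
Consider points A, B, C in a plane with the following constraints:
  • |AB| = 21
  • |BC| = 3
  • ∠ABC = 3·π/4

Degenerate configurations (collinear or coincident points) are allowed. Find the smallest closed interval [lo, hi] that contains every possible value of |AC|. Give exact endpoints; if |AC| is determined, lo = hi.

|AB| ∈ {21}
|BC| ∈ {3}
|AC| ∈ {3·√(7·√(2) + 50)}

|AC| = 3·√(7·√(2) + 50)  (≈ 23.2184)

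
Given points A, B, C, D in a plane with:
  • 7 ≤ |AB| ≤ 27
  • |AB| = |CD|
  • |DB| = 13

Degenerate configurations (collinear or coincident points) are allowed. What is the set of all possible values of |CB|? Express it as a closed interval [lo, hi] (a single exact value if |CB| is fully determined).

|AB| ∈ [7, 27]
|BD| ∈ {13}
|CD| ∈ [7, 27]
|AD| ∈ [0, 40]
|BC| ∈ [0, 40]
|AC| ∈ [0, 67]

|CB| ∈ [0, 40]  (≈ [0.0000, 40.0000])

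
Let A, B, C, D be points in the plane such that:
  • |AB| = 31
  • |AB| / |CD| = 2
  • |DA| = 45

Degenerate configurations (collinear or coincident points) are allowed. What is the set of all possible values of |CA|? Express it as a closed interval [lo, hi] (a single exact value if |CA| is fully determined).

|AB| ∈ {31}
|AD| ∈ {45}
|CD| ∈ {31/2}
|BD| ∈ [14, 76]
|AC| ∈ [59/2, 121/2]
|BC| ∈ [0, 183/2]

|CA| ∈ [59/2, 121/2]  (≈ [29.5000, 60.5000])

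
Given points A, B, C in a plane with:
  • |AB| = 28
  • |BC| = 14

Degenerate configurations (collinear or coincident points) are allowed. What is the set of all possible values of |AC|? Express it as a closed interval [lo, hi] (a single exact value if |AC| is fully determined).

|AC| ∈ [14, 42]  (≈ [14.0000, 42.0000])

|AB| ∈ {28}
|BC| ∈ {14}
|AC| ∈ [14, 42]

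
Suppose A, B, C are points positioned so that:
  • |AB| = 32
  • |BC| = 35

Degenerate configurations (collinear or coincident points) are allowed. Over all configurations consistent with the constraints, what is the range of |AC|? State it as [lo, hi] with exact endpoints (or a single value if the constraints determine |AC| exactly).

|AC| ∈ [3, 67]  (≈ [3.0000, 67.0000])

|AB| ∈ {32}
|BC| ∈ {35}
|AC| ∈ [3, 67]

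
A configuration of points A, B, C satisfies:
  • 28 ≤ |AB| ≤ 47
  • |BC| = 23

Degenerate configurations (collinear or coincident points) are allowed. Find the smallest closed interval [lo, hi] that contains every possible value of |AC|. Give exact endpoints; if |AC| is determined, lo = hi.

|AB| ∈ [28, 47]
|BC| ∈ {23}
|AC| ∈ [5, 70]

|AC| ∈ [5, 70]  (≈ [5.0000, 70.0000])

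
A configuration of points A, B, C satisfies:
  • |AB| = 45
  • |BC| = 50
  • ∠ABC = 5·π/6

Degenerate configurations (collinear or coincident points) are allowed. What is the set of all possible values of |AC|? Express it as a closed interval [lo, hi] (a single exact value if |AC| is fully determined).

|AC| = 5·√(90·√(3) + 181)  (≈ 91.7721)

|AB| ∈ {45}
|BC| ∈ {50}
|AC| ∈ {5·√(90·√(3) + 181)}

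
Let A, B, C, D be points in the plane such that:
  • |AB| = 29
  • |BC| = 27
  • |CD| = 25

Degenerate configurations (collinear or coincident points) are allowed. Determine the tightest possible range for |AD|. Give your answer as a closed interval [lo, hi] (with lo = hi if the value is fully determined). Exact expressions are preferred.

|AD| ∈ [0, 81]  (≈ [0.0000, 81.0000])

|AB| ∈ {29}
|BC| ∈ {27}
|CD| ∈ {25}
|AC| ∈ [2, 56]
|BD| ∈ [2, 52]
|AD| ∈ [0, 81]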